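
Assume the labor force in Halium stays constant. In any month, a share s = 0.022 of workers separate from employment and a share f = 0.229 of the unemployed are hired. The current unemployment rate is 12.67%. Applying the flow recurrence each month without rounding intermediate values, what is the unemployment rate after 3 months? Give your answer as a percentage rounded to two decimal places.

Unemployment rate after three months ≈ 10.41%.

With a fixed labor force, u_{t+1} = u_t + s·(1−u_t) − f·u_t = u_t·(1−s−f) + s.
Here 1−s−f = 0.749 and s = 0.022.
u_1 = 0.126700 × 0.749 + 0.022 = 0.116898.
u_2 = 0.116898 × 0.749 + 0.022 = 0.109557.
u_3 = 0.109557 × 0.749 + 0.022 = 0.104058.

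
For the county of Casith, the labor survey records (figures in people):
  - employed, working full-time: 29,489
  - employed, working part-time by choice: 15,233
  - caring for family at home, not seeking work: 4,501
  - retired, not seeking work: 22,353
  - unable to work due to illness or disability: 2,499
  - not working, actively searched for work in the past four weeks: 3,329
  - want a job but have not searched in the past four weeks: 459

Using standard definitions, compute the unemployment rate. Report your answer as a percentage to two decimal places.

Unemployment rate ≈ 6.93%.

Employed = 29,489 + 15,233 = 44,722.
Unemployed = 3,329.
Labor force = 44,722 + 3,329 = 48,051.
Unemployment rate = 3,329 / 48,051 = 6.93%.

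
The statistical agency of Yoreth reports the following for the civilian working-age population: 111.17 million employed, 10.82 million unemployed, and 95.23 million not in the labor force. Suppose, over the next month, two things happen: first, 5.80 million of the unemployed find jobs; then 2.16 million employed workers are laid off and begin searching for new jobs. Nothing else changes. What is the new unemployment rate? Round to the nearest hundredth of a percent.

Initially, labor force = 111.17 + 10.82 = 121.99 million, so u = 10.82/121.99 = 8.87%.
After the first change, unemployed falls and employed rises by 5.80; labor force unchanged → E = 116.97, U = 5.02, labor force = 121.99 million.
After the second change, employed falls and unemployed rises by 2.16; labor force unchanged → E = 114.81, U = 7.18, labor force = 121.99 million.
New unemployment rate = 7.18 / 121.99 = 5.89%.

New unemployment rate ≈ 5.89%.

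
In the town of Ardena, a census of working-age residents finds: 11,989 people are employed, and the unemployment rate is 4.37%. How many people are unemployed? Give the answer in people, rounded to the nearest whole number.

About 548 are unemployed.

Let U be the number unemployed. The labor force is E + U, and U/(E+U) = 0.0437.
So U = 0.0437 × 11,989 / (1 − 0.0437) = 523.92 / 0.9563 ≈ 548.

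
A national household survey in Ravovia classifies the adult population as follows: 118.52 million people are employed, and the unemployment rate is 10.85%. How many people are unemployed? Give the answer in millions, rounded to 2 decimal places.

Let U be the number unemployed. The labor force is E + U, and U/(E+U) = 0.1085.
So U = 0.1085 × 118.52 / (1 − 0.1085) = 12.8594 / 0.8915 ≈ 14.42 million.

About 14.42 million are unemployed.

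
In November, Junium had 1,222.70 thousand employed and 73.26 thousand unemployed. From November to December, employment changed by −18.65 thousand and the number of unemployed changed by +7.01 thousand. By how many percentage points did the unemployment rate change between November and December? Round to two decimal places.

November: labor force = 1,222.70 + 73.26 = 1,295.96; u = 73.26/1,295.96 = 5.65%.
December: labor force = 1,204.05 + 80.27 = 1,284.32; u = 80.27/1,284.32 = 6.25%.
Change = 6.25% − 5.65% = +0.60 pp.

The unemployment rate changed by +0.60 percentage points.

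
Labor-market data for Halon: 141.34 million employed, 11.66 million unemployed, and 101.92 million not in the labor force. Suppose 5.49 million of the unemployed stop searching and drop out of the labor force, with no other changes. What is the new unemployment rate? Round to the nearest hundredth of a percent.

New unemployment rate ≈ 4.18%.

Initially, labor force = 141.34 + 11.66 = 153.00 million, so u = 11.66/153.00 = 7.62%.
After the change, unemployed and labor force both fall by 5.49 → E = 141.34, U = 6.17, labor force = 147.51 million.
New unemployment rate = 6.17 / 147.51 = 4.18%.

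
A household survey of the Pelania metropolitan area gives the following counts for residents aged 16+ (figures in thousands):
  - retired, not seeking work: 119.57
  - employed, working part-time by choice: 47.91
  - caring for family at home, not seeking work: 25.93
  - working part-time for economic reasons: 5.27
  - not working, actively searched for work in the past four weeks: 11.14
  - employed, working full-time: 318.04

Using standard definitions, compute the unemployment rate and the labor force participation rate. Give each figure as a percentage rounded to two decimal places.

Unemployment rate ≈ 2.91%; labor force participation rate ≈ 72.44%.

Employed = 47.91 + 5.27 + 318.04 = 371.22 thousand (anyone who worked, including part-time for economic reasons, counts as employed).
Unemployed = 11.14 thousand.
Labor force = 371.22 + 11.14 = 382.36 thousand.
Not in labor force = 119.57 + 25.93 = 145.50 thousand (those not working and not actively searching are outside the labor force).
Civilian working-age population = 382.36 + 145.50 = 527.86 thousand.
Unemployment rate = 11.14 / 382.36 = 2.91%.
Labor force participation rate = 382.36 / 527.86 = 72.44%.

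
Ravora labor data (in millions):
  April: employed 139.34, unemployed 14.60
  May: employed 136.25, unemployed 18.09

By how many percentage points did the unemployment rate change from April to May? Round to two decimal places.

The unemployment rate changed by +2.24 percentage points.

April: labor force = 139.34 + 14.60 = 153.94; u = 14.60/153.94 = 9.48%.
May: labor force = 136.25 + 18.09 = 154.34; u = 18.09/154.34 = 11.72%.
Change = 11.72% − 9.48% = +2.24 pp.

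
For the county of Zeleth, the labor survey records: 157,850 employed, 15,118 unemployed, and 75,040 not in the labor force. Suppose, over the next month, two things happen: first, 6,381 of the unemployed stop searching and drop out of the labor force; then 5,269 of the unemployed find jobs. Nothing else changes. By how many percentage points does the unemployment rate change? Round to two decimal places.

The unemployment rate changes by −6.66 percentage points.

Initially, labor force = 157,850 + 15,118 = 172,968, so u = 15,118/172,968 = 8.74%.
After the first change, unemployed and labor force both fall by 6,381 → E = 157,850, U = 8,737, labor force = 166,587.
After the second change, unemployed falls and employed rises by 5,269; labor force unchanged → E = 163,119, U = 3,468, labor force = 166,587.
New unemployment rate = 3,468 / 166,587 = 2.08%.
Change = 2.08% − 8.74% = −6.66 percentage points.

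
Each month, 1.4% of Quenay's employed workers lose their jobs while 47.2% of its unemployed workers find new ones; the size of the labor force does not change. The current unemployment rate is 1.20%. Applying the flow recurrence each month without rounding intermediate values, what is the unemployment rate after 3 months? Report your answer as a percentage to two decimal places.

With a fixed labor force, u_{t+1} = u_t + s·(1−u_t) − f·u_t = u_t·(1−s−f) + s.
Here 1−s−f = 0.514 and s = 0.014.
u_1 = 0.012000 × 0.514 + 0.014 = 0.020168.
u_2 = 0.020168 × 0.514 + 0.014 = 0.024366.
u_3 = 0.024366 × 0.514 + 0.014 = 0.026524.

Unemployment rate after three months ≈ 2.65%.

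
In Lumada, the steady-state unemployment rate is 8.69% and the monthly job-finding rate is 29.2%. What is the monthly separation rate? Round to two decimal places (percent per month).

Separation rate ≈ 2.78% per month.

From u* = s/(s+f): s = u·f/(1−u).
s = 0.0869 × 29.2 / (1 − 0.0869) = 2.5375 / 0.9131 ≈ 2.78% per month.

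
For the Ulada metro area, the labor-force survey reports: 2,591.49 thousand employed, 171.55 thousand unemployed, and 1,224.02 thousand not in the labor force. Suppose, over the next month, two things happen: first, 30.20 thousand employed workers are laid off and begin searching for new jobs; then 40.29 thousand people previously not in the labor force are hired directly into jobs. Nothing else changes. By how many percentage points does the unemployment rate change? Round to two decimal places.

Initially, labor force = 2,591.49 + 171.55 = 2,763.04 thousand, so u = 171.55/2,763.04 = 6.21%.
After the first change, employed falls and unemployed rises by 30.20; labor force unchanged → E = 2,561.29, U = 201.75, labor force = 2,763.04 thousand.
After the second change, employed and labor force both rise by 40.29; unemployed unchanged → E = 2,601.58, U = 201.75, labor force = 2,803.33 thousand.
New unemployment rate = 201.75 / 2,803.33 = 7.20%.
Change = 7.20% − 6.21% = +0.99 percentage points.

The unemployment rate changes by +0.99 percentage points.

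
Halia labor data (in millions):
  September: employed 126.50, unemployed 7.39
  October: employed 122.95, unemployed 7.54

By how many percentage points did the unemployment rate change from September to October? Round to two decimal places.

The unemployment rate changed by +0.26 percentage points.

September: labor force = 126.50 + 7.39 = 133.89; u = 7.39/133.89 = 5.52%.
October: labor force = 122.95 + 7.54 = 130.49; u = 7.54/130.49 = 5.78%.
Change = 5.78% − 5.52% = +0.26 pp.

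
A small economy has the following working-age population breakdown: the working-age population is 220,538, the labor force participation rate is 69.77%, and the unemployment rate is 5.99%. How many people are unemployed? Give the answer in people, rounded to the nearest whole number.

About 9,217 are unemployed.

Labor force = 0.6977 × 220,538 = 153,869.
Unemployed = 0.0599 × 153,869 ≈ 9,217.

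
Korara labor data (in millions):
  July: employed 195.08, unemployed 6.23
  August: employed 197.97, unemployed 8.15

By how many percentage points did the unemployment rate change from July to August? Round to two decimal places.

The unemployment rate changed by +0.86 percentage points.

July: labor force = 195.08 + 6.23 = 201.31; u = 6.23/201.31 = 3.09%.
August: labor force = 197.97 + 8.15 = 206.12; u = 8.15/206.12 = 3.95%.
Change = 3.95% − 3.09% = +0.86 pp.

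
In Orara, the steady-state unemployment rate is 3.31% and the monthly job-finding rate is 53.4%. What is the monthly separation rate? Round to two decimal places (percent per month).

Separation rate ≈ 1.83% per month.

From u* = s/(s+f): s = u·f/(1−u).
s = 0.0331 × 53.4 / (1 − 0.0331) = 1.7675 / 0.9669 ≈ 1.83% per month.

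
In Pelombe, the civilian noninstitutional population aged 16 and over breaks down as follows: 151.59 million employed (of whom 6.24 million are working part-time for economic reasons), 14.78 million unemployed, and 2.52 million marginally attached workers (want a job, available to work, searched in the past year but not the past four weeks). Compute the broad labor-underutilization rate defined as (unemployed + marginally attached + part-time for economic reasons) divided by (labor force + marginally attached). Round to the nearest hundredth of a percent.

Broad underutilization rate ≈ 13.94%.

Labor force = 151.59 + 14.78 = 166.37 million.
Numerator = 14.78 + 2.52 + 6.24 = 23.54 million.
Denominator = 166.37 + 2.52 = 168.89 million.
Broad rate = 23.54 / 168.89 = 13.94%.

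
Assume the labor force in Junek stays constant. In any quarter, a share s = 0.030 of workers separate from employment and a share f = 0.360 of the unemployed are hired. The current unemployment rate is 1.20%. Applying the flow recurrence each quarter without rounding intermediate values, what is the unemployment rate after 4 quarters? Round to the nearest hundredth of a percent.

Unemployment rate after four quarters ≈ 6.79%.

With a fixed labor force, u_{t+1} = u_t + s·(1−u_t) − f·u_t = u_t·(1−s−f) + s.
Here 1−s−f = 0.610 and s = 0.030.
u_1 = 0.012000 × 0.610 + 0.030 = 0.037320.
u_2 = 0.037320 × 0.610 + 0.030 = 0.052765.
u_3 = 0.052765 × 0.610 + 0.030 = 0.062187.
u_4 = 0.062187 × 0.610 + 0.030 = 0.067934.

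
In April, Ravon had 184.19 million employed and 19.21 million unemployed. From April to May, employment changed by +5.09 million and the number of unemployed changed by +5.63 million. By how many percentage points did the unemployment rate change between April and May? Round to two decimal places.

April: labor force = 184.19 + 19.21 = 203.40; u = 19.21/203.40 = 9.44%.
May: labor force = 189.28 + 24.84 = 214.12; u = 24.84/214.12 = 11.60%.
Change = 11.60% − 9.44% = +2.16 pp.

The unemployment rate changed by +2.16 percentage points.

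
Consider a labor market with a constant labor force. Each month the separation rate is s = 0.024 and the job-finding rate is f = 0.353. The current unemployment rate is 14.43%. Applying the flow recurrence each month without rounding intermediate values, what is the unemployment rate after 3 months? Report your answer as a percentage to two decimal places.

Unemployment rate after three months ≈ 8.32%.

With a fixed labor force, u_{t+1} = u_t + s·(1−u_t) − f·u_t = u_t·(1−s−f) + s.
Here 1−s−f = 0.623 and s = 0.024.
u_1 = 0.144300 × 0.623 + 0.024 = 0.113899.
u_2 = 0.113899 × 0.623 + 0.024 = 0.094959.
u_3 = 0.094959 × 0.623 + 0.024 = 0.083159.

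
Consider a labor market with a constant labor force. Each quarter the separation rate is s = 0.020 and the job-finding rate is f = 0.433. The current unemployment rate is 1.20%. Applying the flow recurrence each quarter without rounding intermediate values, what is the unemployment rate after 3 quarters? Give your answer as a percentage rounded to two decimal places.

With a fixed labor force, u_{t+1} = u_t + s·(1−u_t) − f·u_t = u_t·(1−s−f) + s.
Here 1−s−f = 0.547 and s = 0.020.
u_1 = 0.012000 × 0.547 + 0.020 = 0.026564.
u_2 = 0.026564 × 0.547 + 0.020 = 0.034531.
u_3 = 0.034531 × 0.547 + 0.020 = 0.038888.

Unemployment rate after three quarters ≈ 3.89%.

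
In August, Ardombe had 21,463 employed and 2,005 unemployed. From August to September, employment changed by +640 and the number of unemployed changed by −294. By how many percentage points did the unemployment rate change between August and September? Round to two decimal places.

August: labor force = 21,463 + 2,005 = 23,468; u = 2,005/23,468 = 8.54%.
September: labor force = 22,103 + 1,711 = 23,814; u = 1,711/23,814 = 7.18%.
Change = 7.18% − 8.54% = −1.36 pp.

The unemployment rate changed by −1.36 percentage points.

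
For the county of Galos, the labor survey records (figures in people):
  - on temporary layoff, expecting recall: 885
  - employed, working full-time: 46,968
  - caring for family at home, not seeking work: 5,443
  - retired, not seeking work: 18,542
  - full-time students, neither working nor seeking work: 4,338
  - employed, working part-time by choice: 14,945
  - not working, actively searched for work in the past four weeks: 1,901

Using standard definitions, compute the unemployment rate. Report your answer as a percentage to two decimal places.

Unemployment rate ≈ 4.31%.

Employed = 46,968 + 14,945 = 61,913.
Unemployed = 885 + 1,901 = 2,786 (jobless and actively searching, or on temporary layoff).
Labor force = 61,913 + 2,786 = 64,699.
Unemployment rate = 2,786 / 64,699 = 4.31%.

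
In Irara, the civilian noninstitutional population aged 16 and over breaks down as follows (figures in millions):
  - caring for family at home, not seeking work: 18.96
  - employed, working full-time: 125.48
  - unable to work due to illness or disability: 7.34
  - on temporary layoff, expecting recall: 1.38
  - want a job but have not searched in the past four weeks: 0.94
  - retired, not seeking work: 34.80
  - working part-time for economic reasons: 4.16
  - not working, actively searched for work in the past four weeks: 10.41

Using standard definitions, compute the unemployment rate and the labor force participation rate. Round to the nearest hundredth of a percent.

Employed = 125.48 + 4.16 = 129.64 million (anyone who worked, including part-time for economic reasons, counts as employed).
Unemployed = 1.38 + 10.41 = 11.79 million (jobless and actively searching, or on temporary layoff).
Labor force = 129.64 + 11.79 = 141.43 million.
Not in labor force = 18.96 + 7.34 + 0.94 + 34.80 = 62.04 million (those not working and not actively searching are outside the labor force — including those who want a job but have given up searching).
Civilian working-age population = 141.43 + 62.04 = 203.47 million.
Unemployment rate = 11.79 / 141.43 = 8.34%.
Labor force participation rate = 141.43 / 203.47 = 69.51%.

Unemployment rate ≈ 8.34%; labor force participation rate ≈ 69.51%.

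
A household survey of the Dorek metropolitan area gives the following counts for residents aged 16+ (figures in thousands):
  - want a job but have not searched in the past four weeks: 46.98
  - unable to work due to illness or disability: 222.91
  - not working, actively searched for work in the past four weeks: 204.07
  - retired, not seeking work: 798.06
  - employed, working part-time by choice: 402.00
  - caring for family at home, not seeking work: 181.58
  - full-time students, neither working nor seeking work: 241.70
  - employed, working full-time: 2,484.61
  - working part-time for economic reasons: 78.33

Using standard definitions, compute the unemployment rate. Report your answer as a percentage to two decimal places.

Employed = 402.00 + 2,484.61 + 78.33 = 2,964.94 thousand (anyone who worked, including part-time for economic reasons, counts as employed).
Unemployed = 204.07 thousand.
Labor force = 2,964.94 + 204.07 = 3,169.01 thousand.
Unemployment rate = 204.07 / 3,169.01 = 6.44%.

Unemployment rate ≈ 6.44%.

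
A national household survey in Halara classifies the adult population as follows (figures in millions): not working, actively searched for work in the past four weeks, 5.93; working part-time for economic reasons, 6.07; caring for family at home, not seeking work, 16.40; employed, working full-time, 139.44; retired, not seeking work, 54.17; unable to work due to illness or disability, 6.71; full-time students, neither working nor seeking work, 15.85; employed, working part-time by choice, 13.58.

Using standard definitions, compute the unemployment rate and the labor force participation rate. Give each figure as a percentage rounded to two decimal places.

Unemployment rate ≈ 3.59%; labor force participation rate ≈ 63.92%.

Employed = 6.07 + 139.44 + 13.58 = 159.09 million (anyone who worked, including part-time for economic reasons, counts as employed).
Unemployed = 5.93 million.
Labor force = 159.09 + 5.93 = 165.02 million.
Not in labor force = 16.40 + 54.17 + 6.71 + 15.85 = 93.13 million (those not working and not actively searching are outside the labor force).
Civilian working-age population = 165.02 + 93.13 = 258.15 million.
Unemployment rate = 5.93 / 165.02 = 3.59%.
Labor force participation rate = 165.02 / 258.15 = 63.92%.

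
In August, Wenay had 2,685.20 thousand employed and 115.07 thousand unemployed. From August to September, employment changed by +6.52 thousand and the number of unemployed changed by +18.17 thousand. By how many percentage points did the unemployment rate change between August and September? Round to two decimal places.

August: labor force = 2,685.20 + 115.07 = 2,800.27; u = 115.07/2,800.27 = 4.11%.
September: labor force = 2,691.72 + 133.24 = 2,824.96; u = 133.24/2,824.96 = 4.72%.
Change = 4.72% − 4.11% = +0.61 pp.

The unemployment rate changed by +0.61 percentage points.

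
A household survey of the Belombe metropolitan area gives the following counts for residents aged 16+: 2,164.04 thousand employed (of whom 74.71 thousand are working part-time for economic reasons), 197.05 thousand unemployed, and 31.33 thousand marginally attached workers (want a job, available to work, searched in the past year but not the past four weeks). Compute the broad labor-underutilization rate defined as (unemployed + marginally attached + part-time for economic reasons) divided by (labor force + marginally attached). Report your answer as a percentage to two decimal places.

Labor force = 2,164.04 + 197.05 = 2,361.09 thousand.
Numerator = 197.05 + 31.33 + 74.71 = 303.09 thousand.
Denominator = 2,361.09 + 31.33 = 2,392.42 thousand.
Broad rate = 303.09 / 2,392.42 = 12.67%.

Broad underutilization rate ≈ 12.67%.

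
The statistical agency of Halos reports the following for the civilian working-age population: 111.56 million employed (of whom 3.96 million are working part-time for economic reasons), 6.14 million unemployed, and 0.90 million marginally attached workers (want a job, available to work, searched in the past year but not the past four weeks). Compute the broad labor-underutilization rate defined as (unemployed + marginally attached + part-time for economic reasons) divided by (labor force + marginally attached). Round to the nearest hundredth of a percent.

Broad underutilization rate ≈ 9.27%.

Labor force = 111.56 + 6.14 = 117.70 million.
Numerator = 6.14 + 0.90 + 3.96 = 11.00 million.
Denominator = 117.70 + 0.90 = 118.60 million.
Broad rate = 11.00 / 118.60 = 9.27%.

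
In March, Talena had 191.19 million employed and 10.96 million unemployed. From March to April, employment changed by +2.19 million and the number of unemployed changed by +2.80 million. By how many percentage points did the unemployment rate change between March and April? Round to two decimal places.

March: labor force = 191.19 + 10.96 = 202.15; u = 10.96/202.15 = 5.42%.
April: labor force = 193.38 + 13.76 = 207.14; u = 13.76/207.14 = 6.64%.
Change = 6.64% − 5.42% = +1.22 pp.

The unemployment rate changed by +1.22 percentage points.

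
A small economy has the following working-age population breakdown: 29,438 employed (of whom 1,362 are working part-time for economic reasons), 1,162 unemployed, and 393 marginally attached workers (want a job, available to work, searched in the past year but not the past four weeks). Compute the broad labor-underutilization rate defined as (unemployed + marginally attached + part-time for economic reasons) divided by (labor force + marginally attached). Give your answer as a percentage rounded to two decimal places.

Broad underutilization rate ≈ 9.41%.

Labor force = 29,438 + 1,162 = 30,600.
Numerator = 1,162 + 393 + 1,362 = 2,917.
Denominator = 30,600 + 393 = 30,993.
Broad rate = 2,917 / 30,993 = 9.41%.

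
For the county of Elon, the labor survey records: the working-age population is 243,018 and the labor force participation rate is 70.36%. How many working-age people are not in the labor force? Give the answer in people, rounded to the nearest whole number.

About 72,031 are not in the labor force.

Share not in the labor force = 1 − 0.7036 = 0.2964.
Not in labor force = 0.2964 × 243,018 ≈ 72,031.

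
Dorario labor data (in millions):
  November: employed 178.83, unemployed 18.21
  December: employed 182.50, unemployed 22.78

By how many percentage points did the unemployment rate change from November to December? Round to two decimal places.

November: labor force = 178.83 + 18.21 = 197.04; u = 18.21/197.04 = 9.24%.
December: labor force = 182.50 + 22.78 = 205.28; u = 22.78/205.28 = 11.10%.
Change = 11.10% − 9.24% = +1.86 pp.

The unemployment rate changed by +1.86 percentage points.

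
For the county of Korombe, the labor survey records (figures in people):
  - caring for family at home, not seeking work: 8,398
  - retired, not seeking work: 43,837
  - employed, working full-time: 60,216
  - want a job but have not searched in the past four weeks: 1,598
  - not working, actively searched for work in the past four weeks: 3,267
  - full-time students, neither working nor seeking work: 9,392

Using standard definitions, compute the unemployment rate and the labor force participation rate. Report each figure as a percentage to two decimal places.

Employed = 60,216.
Unemployed = 3,267.
Labor force = 60,216 + 3,267 = 63,483.
Not in labor force = 8,398 + 43,837 + 1,598 + 9,392 = 63,225 (those not working and not actively searching are outside the labor force — including those who want a job but have given up searching).
Civilian working-age population = 63,483 + 63,225 = 126,708.
Unemployment rate = 3,267 / 63,483 = 5.15%.
Labor force participation rate = 63,483 / 126,708 = 50.10%.

Unemployment rate ≈ 5.15%; labor force participation rate ≈ 50.10%.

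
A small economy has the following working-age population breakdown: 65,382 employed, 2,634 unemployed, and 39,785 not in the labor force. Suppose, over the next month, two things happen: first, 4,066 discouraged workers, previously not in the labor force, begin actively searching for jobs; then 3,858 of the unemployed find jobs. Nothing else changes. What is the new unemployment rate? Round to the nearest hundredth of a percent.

New unemployment rate ≈ 3.94%.

Initially, labor force = 65,382 + 2,634 = 68,016, so u = 2,634/68,016 = 3.87%.
After the first change, unemployed and labor force both rise by 4,066 → E = 65,382, U = 6,700, labor force = 72,082.
After the second change, unemployed falls and employed rises by 3,858; labor force unchanged → E = 69,240, U = 2,842, labor force = 72,082.
New unemployment rate = 2,842 / 72,082 = 3.94%.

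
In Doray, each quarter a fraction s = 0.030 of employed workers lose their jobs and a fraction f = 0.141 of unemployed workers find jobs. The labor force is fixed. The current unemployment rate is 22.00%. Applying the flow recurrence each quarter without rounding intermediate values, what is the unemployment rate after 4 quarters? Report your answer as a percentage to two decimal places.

With a fixed labor force, u_{t+1} = u_t + s·(1−u_t) − f·u_t = u_t·(1−s−f) + s.
Here 1−s−f = 0.829 and s = 0.030.
u_1 = 0.220000 × 0.829 + 0.030 = 0.212380.
u_2 = 0.212380 × 0.829 + 0.030 = 0.206063.
u_3 = 0.206063 × 0.829 + 0.030 = 0.200826.
u_4 = 0.200826 × 0.829 + 0.030 = 0.196485.

Unemployment rate after four quarters ≈ 19.65%.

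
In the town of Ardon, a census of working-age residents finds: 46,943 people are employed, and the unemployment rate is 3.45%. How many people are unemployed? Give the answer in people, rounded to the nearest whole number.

Let U be the number unemployed. The labor force is E + U, and U/(E+U) = 0.0345.
So U = 0.0345 × 46,943 / (1 − 0.0345) = 1619.53 / 0.9655 ≈ 1,677.

About 1,677 are unemployed.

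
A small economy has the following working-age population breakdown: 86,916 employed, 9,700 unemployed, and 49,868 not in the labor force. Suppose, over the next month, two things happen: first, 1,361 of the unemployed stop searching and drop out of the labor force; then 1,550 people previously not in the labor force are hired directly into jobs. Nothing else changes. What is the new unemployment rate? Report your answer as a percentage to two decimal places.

Initially, labor force = 86,916 + 9,700 = 96,616, so u = 9,700/96,616 = 10.04%.
After the first change, unemployed and labor force both fall by 1,361 → E = 86,916, U = 8,339, labor force = 95,255.
After the second change, employed and labor force both rise by 1,550; unemployed unchanged → E = 88,466, U = 8,339, labor force = 96,805.
New unemployment rate = 8,339 / 96,805 = 8.61%.

New unemployment rate ≈ 8.61%.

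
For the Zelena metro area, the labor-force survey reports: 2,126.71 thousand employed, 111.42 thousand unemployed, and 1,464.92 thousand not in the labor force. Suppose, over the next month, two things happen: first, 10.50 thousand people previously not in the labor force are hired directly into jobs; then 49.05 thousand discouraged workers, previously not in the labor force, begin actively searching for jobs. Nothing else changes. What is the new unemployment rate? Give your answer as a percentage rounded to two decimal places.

New unemployment rate ≈ 6.98%.

Initially, labor force = 2,126.71 + 111.42 = 2,238.13 thousand, so u = 111.42/2,238.13 = 4.98%.
After the first change, employed and labor force both rise by 10.50; unemployed unchanged → E = 2,137.21, U = 111.42, labor force = 2,248.63 thousand.
After the second change, unemployed and labor force both rise by 49.05 → E = 2,137.21, U = 160.47, labor force = 2,297.68 thousand.
New unemployment rate = 160.47 / 2,297.68 = 6.98%.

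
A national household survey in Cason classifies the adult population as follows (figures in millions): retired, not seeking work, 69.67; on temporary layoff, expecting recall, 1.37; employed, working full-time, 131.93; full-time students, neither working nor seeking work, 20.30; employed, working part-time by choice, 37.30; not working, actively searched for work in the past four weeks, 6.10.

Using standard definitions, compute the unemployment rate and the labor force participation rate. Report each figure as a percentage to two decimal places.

Unemployment rate ≈ 4.23%; labor force participation rate ≈ 66.26%.

Employed = 131.93 + 37.30 = 169.23 million.
Unemployed = 1.37 + 6.10 = 7.47 million (jobless and actively searching, or on temporary layoff).
Labor force = 169.23 + 7.47 = 176.70 million.
Not in labor force = 69.67 + 20.30 = 89.97 million (those not working and not actively searching are outside the labor force).
Civilian working-age population = 176.70 + 89.97 = 266.67 million.
Unemployment rate = 7.47 / 176.70 = 4.23%.
Labor force participation rate = 176.70 / 266.67 = 66.26%.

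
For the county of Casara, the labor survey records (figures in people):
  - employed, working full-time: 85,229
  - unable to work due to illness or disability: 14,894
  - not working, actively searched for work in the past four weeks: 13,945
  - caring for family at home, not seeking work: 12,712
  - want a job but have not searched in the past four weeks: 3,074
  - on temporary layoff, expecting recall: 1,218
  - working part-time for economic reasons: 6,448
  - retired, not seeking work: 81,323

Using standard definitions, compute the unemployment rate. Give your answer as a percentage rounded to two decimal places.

Unemployment rate ≈ 14.19%.

Employed = 85,229 + 6,448 = 91,677 (anyone who worked, including part-time for economic reasons, counts as employed).
Unemployed = 13,945 + 1,218 = 15,163 (jobless and actively searching, or on temporary layoff).
Labor force = 91,677 + 15,163 = 106,840.
Unemployment rate = 15,163 / 106,840 = 14.19%.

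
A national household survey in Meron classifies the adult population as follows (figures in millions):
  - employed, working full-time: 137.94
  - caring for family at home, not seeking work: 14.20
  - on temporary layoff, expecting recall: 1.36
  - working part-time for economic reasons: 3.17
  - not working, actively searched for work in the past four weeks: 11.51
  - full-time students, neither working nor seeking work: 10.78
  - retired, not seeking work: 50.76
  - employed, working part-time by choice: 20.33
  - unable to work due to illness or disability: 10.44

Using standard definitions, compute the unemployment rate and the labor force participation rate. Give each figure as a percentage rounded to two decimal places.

Unemployment rate ≈ 7.38%; labor force participation rate ≈ 66.92%.

Employed = 137.94 + 3.17 + 20.33 = 161.44 million (anyone who worked, including part-time for economic reasons, counts as employed).
Unemployed = 1.36 + 11.51 = 12.87 million (jobless and actively searching, or on temporary layoff).
Labor force = 161.44 + 12.87 = 174.31 million.
Not in labor force = 14.20 + 10.78 + 50.76 + 10.44 = 86.18 million (those not working and not actively searching are outside the labor force).
Civilian working-age population = 174.31 + 86.18 = 260.49 million.
Unemployment rate = 12.87 / 174.31 = 7.38%.
Labor force participation rate = 174.31 / 260.49 = 66.92%.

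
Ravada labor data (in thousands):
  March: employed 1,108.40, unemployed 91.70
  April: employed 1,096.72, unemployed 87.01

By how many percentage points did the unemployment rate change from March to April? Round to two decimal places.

March: labor force = 1,108.40 + 91.70 = 1,200.10; u = 91.70/1,200.10 = 7.64%.
April: labor force = 1,096.72 + 87.01 = 1,183.73; u = 87.01/1,183.73 = 7.35%.
Change = 7.35% − 7.64% = −0.29 pp.

The unemployment rate changed by −0.29 percentage points.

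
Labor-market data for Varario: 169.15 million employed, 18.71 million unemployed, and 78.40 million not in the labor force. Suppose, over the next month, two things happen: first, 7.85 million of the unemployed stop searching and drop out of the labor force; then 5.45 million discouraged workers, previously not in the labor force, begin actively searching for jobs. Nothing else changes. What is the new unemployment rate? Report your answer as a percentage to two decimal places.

Initially, labor force = 169.15 + 18.71 = 187.86 million, so u = 18.71/187.86 = 9.96%.
After the first change, unemployed and labor force both fall by 7.85 → E = 169.15, U = 10.86, labor force = 180.01 million.
After the second change, unemployed and labor force both rise by 5.45 → E = 169.15, U = 16.31, labor force = 185.46 million.
New unemployment rate = 16.31 / 185.46 = 8.79%.

New unemployment rate ≈ 8.79%.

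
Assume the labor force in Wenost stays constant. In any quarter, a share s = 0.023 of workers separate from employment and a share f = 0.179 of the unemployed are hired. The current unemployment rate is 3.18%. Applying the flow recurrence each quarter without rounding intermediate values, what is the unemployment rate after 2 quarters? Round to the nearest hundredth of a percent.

With a fixed labor force, u_{t+1} = u_t + s·(1−u_t) − f·u_t = u_t·(1−s−f) + s.
Here 1−s−f = 0.798 and s = 0.023.
u_1 = 0.031800 × 0.798 + 0.023 = 0.048376.
u_2 = 0.048376 × 0.798 + 0.023 = 0.061604.

Unemployment rate after two quarters ≈ 6.16%.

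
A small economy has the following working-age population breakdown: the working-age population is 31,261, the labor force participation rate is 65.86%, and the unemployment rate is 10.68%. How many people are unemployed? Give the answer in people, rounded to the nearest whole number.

About 2,199 are unemployed.

Labor force = 0.6586 × 31,261 = 20,588.
Unemployed = 0.1068 × 20,588 ≈ 2,199.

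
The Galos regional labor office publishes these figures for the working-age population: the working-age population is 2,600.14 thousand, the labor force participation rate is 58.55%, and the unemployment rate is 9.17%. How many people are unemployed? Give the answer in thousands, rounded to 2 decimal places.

About 139.60 thousand are unemployed.

Labor force = 0.5855 × 2,600.14 = 1,522.38 thousand.
Unemployed = 0.0917 × 1,522.38 ≈ 139.60 thousand.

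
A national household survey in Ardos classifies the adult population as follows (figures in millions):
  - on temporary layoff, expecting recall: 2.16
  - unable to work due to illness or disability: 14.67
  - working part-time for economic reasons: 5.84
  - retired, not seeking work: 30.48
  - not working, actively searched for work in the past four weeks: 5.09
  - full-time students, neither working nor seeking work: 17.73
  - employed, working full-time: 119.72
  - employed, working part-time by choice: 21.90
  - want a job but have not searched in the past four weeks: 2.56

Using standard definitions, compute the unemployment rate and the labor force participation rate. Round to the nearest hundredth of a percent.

Unemployment rate ≈ 4.69%; labor force participation rate ≈ 70.27%.

Employed = 5.84 + 119.72 + 21.90 = 147.46 million (anyone who worked, including part-time for economic reasons, counts as employed).
Unemployed = 2.16 + 5.09 = 7.25 million (jobless and actively searching, or on temporary layoff).
Labor force = 147.46 + 7.25 = 154.71 million.
Not in labor force = 14.67 + 30.48 + 17.73 + 2.56 = 65.44 million (those not working and not actively searching are outside the labor force — including those who want a job but have given up searching).
Civilian working-age population = 154.71 + 65.44 = 220.15 million.
Unemployment rate = 7.25 / 154.71 = 4.69%.
Labor force participation rate = 154.71 / 220.15 = 70.27%.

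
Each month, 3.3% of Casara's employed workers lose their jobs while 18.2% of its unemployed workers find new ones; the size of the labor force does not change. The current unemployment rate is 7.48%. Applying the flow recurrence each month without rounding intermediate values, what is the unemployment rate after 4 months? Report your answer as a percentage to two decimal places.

With a fixed labor force, u_{t+1} = u_t + s·(1−u_t) − f·u_t = u_t·(1−s−f) + s.
Here 1−s−f = 0.785 and s = 0.033.
u_1 = 0.074800 × 0.785 + 0.033 = 0.091718.
u_2 = 0.091718 × 0.785 + 0.033 = 0.104999.
u_3 = 0.104999 × 0.785 + 0.033 = 0.115424.
u_4 = 0.115424 × 0.785 + 0.033 = 0.123608.

Unemployment rate after four months ≈ 12.36%.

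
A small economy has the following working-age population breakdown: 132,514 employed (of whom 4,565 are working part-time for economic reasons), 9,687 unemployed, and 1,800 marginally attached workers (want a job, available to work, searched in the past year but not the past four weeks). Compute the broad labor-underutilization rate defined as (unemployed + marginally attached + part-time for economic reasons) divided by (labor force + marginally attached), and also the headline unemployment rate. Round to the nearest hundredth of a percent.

Broad underutilization rate ≈ 11.15%; headline unemployment rate ≈ 6.81%.

Labor force = 132,514 + 9,687 = 142,201.
Numerator = 9,687 + 1,800 + 4,565 = 16,052.
Denominator = 142,201 + 1,800 = 144,001.
Broad rate = 16,052 / 144,001 = 11.15%.
Headline unemployment rate = 9,687 / 142,201 = 6.81%.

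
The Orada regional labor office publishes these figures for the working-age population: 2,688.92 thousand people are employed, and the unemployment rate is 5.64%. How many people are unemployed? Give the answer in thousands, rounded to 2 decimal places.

Let U be the number unemployed. The labor force is E + U, and U/(E+U) = 0.0564.
So U = 0.0564 × 2,688.92 / (1 − 0.0564) = 151.6551 / 0.9436 ≈ 160.72 thousand.

About 160.72 thousand are unemployed.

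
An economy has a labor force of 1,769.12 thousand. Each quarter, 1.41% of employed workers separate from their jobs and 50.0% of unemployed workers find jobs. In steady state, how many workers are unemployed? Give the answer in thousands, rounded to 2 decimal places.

About 48.52 thousand are unemployed in steady state.

Steady-state unemployment rate u* = s/(s+f) = 1.41/(1.41+50.0) = 0.027427.
Unemployed = u* × labor force = 0.027427 × 1,769.12 ≈ 48.52 thousand.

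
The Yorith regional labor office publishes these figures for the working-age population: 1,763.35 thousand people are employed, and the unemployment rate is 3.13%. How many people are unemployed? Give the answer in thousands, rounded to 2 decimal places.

Let U be the number unemployed. The labor force is E + U, and U/(E+U) = 0.0313.
So U = 0.0313 × 1,763.35 / (1 − 0.0313) = 55.1929 / 0.9687 ≈ 56.98 thousand.

About 56.98 thousand are unemployed.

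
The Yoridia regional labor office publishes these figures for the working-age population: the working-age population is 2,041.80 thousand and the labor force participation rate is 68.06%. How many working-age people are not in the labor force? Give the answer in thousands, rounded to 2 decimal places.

Share not in the labor force = 1 − 0.6806 = 0.3194.
Not in labor force = 0.3194 × 2,041.80 ≈ 652.15 thousand.

About 652.15 thousand are not in the labor force.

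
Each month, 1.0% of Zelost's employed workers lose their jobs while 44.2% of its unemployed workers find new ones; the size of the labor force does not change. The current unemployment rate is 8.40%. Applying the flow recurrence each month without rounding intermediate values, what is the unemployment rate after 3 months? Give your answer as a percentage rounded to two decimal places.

With a fixed labor force, u_{t+1} = u_t + s·(1−u_t) − f·u_t = u_t·(1−s−f) + s.
Here 1−s−f = 0.548 and s = 0.010.
u_1 = 0.084000 × 0.548 + 0.010 = 0.056032.
u_2 = 0.056032 × 0.548 + 0.010 = 0.040706.
u_3 = 0.040706 × 0.548 + 0.010 = 0.032307.

Unemployment rate after three months ≈ 3.23%.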